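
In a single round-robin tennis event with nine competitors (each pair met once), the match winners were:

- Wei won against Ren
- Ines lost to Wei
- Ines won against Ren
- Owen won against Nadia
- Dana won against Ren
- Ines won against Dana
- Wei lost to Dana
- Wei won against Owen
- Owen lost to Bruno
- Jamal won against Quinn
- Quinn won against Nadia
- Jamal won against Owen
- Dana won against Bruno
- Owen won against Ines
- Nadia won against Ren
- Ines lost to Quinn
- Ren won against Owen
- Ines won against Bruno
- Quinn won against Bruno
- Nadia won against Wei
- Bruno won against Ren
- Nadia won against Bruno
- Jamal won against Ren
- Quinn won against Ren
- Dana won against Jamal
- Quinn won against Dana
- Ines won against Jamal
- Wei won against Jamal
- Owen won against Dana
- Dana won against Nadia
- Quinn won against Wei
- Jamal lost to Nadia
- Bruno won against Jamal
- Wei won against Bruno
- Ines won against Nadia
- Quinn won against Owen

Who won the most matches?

Win totals: Dana 5, Ines 5, Nadia 4, Quinn 7, Owen 3, Bruno 3, Ren 1, Wei 5, Jamal 3.
Quinn leads with 7 wins (next highest: 5).

Quinn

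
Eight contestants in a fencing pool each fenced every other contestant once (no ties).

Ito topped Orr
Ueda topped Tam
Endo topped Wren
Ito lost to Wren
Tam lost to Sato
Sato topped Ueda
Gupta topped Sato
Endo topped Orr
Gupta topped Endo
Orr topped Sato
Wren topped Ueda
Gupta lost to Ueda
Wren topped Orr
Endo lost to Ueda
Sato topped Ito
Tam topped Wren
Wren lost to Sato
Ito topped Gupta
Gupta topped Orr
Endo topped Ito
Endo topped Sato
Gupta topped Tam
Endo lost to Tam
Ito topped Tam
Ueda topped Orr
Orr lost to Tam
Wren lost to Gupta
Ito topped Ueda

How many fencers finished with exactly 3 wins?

2

Win totals: Ueda 4, Ito 4, Tam 3, Wren 3, Endo 4, Sato 4, Orr 1, Gupta 5.
Exactly 3: Tam, Wren — 2 fencers.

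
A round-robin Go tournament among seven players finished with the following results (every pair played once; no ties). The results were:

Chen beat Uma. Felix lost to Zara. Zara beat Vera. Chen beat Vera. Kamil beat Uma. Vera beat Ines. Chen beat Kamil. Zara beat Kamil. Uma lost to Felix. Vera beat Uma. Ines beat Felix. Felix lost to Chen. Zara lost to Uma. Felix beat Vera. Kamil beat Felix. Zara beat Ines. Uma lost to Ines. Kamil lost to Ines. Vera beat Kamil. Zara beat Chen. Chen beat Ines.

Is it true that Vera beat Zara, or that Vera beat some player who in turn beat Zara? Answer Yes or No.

Yes

Vera did not beat Zara directly.
Vera beat Kamil, Ines, Uma. Of those, Uma beat Zara.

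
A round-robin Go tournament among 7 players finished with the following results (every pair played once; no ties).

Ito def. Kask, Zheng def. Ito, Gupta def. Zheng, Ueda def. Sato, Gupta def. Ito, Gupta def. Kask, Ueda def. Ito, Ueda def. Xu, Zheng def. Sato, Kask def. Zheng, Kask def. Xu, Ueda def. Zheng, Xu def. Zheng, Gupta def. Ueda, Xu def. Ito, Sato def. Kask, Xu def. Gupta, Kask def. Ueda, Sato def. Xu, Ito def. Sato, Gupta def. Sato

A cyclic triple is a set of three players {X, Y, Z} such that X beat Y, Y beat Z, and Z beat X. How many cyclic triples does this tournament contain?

Win totals: Ito 2, Zheng 2, Sato 2, Kask 3, Gupta 5, Ueda 4, Xu 3.
A player with w wins dominates both others in C(w,2) triples; summing gives 1 + 1 + 1 + 3 + 10 + 6 + 3 = 25 transitive triples.
Total triples C(7,3) = 35, so cyclic triples = 35 − 25 = 10.

10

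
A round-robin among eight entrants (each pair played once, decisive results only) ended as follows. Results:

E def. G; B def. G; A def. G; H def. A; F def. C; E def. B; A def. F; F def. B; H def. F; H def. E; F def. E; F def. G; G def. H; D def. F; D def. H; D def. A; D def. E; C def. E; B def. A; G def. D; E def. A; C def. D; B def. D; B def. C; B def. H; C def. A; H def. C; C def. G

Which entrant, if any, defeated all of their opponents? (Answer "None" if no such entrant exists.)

Highest win total is B with 5 (out of 7 possible).
B lost to E, F, so no entrant went undefeated.

None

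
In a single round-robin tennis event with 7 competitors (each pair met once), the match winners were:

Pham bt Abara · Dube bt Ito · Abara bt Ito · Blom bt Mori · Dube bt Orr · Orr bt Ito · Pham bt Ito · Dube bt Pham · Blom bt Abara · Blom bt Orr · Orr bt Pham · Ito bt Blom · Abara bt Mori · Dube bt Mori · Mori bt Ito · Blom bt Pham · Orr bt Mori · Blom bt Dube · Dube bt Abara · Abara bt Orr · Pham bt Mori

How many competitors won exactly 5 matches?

Win totals: Orr 3, Mori 1, Blom 5, Pham 3, Dube 5, Abara 3, Ito 1.
Exactly 5: Blom, Dube — 2 competitors.

2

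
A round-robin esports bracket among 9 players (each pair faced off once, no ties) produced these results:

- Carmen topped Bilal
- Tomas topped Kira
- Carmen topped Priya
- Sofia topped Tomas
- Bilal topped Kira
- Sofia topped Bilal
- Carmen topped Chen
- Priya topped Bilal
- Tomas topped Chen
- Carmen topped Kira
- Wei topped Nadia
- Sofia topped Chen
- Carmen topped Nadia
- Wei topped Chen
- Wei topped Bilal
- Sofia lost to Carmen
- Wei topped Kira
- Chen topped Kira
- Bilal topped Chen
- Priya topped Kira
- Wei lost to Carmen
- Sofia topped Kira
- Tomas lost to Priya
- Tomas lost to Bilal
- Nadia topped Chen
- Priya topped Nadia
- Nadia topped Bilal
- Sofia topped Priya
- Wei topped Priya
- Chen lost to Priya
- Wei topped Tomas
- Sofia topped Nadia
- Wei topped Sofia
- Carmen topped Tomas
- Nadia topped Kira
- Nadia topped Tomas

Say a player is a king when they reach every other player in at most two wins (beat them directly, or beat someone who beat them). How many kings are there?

1

Nadia cannot reach Carmen, Priya, Sofia, Wei in two steps.
Carmen reaches everyone (king).
Priya cannot reach Carmen, Sofia, Wei in two steps.
Bilal cannot reach Nadia, Carmen, Priya, Sofia, Wei in two steps.
Sofia cannot reach Carmen, Wei in two steps.
Wei cannot reach Carmen in two steps.
Tomas cannot reach Nadia, Carmen, Priya, Bilal, Sofia, Wei in two steps.
Kira cannot reach Nadia, Carmen, Priya, Bilal, Sofia, Wei, Tomas, Chen in two steps.
Chen cannot reach Nadia, Carmen, Priya, Bilal, Sofia, Wei, Tomas in two steps.
Kings: Carmen — 1.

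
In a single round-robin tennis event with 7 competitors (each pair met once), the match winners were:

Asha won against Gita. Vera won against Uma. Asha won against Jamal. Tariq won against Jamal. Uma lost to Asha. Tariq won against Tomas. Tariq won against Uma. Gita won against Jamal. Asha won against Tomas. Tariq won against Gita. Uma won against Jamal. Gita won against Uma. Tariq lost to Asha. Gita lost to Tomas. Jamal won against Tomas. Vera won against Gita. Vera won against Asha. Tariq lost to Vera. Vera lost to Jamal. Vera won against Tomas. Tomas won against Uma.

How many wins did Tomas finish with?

2

Tomas' results: beat Uma, Gita; lost to Tariq, Jamal, Asha, Vera.
That is 2 wins.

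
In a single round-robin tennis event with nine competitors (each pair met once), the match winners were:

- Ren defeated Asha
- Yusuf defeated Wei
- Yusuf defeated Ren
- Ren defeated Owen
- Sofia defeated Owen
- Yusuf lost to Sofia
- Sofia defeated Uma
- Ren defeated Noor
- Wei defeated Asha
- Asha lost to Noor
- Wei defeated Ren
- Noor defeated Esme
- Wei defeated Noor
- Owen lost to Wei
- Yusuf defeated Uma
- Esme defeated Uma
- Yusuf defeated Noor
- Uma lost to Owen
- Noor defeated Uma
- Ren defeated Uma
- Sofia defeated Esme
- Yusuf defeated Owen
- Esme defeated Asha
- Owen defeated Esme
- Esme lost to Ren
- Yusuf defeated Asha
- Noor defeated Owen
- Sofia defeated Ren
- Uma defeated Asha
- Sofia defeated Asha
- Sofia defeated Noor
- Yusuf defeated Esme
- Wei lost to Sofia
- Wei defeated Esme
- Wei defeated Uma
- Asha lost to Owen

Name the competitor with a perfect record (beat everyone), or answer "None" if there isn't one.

Sofia has 8 wins out of 8 opponents — a perfect record.

Sofia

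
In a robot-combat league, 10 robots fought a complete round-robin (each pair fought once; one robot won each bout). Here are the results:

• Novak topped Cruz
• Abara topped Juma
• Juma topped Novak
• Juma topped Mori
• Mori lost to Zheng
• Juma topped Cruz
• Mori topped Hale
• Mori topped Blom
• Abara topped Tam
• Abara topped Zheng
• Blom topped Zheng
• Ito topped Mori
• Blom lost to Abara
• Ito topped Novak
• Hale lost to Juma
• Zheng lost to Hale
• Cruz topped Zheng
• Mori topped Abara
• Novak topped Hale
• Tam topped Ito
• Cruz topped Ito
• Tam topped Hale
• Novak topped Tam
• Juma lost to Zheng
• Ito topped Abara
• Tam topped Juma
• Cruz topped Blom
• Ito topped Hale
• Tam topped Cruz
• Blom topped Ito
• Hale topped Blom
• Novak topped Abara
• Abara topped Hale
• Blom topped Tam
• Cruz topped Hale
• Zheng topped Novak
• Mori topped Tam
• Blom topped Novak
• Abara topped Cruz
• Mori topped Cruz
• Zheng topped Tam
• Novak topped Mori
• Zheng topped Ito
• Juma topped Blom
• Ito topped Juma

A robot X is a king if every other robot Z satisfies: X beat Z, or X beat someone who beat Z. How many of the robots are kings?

Novak reaches everyone (king).
Mori reaches everyone (king).
Juma reaches everyone (king).
Zheng reaches everyone (king).
Tam reaches everyone (king).
Abara reaches everyone (king).
Hale cannot reach Abara, Cruz in two steps.
Blom reaches everyone (king).
Cruz reaches everyone (king).
Ito reaches everyone (king).
Kings: Novak, Mori, Juma, Zheng, Tam, Abara, Blom, Cruz, Ito — 9.

9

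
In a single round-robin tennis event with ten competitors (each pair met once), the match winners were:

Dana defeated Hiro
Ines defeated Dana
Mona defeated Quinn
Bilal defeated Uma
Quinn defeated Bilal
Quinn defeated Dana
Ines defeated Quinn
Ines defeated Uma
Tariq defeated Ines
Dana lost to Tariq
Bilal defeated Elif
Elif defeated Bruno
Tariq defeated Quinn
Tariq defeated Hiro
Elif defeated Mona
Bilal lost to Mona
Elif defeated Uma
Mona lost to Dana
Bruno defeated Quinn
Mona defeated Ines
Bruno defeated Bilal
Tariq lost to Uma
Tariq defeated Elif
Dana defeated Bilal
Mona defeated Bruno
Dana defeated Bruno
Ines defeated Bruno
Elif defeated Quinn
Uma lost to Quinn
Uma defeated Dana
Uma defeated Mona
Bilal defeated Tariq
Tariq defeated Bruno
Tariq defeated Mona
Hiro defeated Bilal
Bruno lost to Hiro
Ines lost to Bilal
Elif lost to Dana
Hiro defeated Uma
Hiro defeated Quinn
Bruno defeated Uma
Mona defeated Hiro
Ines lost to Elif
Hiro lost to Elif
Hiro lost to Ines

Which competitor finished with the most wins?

Tariq

Win totals: Uma 3, Quinn 3, Mona 5, Bruno 3, Elif 6, Tariq 7, Dana 5, Ines 5, Hiro 4, Bilal 4.
Tariq leads with 7 wins (next highest: 6).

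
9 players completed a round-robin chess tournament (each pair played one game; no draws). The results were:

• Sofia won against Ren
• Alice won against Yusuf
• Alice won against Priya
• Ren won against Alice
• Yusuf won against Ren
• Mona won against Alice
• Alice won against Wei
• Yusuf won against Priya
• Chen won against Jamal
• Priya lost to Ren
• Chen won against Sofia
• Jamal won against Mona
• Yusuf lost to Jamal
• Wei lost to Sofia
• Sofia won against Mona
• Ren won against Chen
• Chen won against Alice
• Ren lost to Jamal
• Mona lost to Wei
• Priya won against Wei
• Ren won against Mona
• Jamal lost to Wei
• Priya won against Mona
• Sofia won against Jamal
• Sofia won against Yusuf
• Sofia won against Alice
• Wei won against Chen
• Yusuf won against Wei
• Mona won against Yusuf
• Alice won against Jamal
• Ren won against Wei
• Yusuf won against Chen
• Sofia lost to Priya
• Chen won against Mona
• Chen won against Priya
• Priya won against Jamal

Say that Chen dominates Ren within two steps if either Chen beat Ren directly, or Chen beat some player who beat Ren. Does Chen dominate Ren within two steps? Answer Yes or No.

Chen did not beat Ren directly.
Chen beat Alice, Priya, Mona, Sofia, Jamal. Of those, Sofia beat Ren.

Yes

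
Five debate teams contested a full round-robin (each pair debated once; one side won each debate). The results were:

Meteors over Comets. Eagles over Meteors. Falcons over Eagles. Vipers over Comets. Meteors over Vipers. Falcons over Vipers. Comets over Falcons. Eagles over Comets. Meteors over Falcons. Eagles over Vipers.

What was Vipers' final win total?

Vipers' results: beat Comets; lost to Meteors, Eagles, Falcons.
That is 1 win.

1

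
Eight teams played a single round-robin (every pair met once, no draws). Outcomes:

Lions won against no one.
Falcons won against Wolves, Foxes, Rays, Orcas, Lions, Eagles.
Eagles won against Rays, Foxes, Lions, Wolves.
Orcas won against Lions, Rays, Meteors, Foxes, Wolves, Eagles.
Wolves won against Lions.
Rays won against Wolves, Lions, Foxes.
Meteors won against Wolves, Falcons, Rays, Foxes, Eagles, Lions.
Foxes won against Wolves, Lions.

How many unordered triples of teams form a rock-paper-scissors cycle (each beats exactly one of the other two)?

1

Win totals: Meteors 6, Falcons 6, Eagles 4, Foxes 2, Orcas 6, Rays 3, Wolves 1, Lions 0.
A team with w wins dominates both others in C(w,2) triples; summing gives 15 + 15 + 6 + 1 + 15 + 3 + 0 + 0 = 55 transitive triples.
Total triples C(8,3) = 56, so cyclic triples = 56 − 55 = 1.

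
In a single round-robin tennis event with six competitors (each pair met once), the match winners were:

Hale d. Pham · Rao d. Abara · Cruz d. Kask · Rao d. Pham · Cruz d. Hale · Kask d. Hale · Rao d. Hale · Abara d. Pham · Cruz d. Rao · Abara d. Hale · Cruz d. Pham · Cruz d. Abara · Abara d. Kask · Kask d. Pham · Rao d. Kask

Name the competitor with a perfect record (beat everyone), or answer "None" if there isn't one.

Cruz has 5 wins out of 5 opponents — a perfect record.

Cruz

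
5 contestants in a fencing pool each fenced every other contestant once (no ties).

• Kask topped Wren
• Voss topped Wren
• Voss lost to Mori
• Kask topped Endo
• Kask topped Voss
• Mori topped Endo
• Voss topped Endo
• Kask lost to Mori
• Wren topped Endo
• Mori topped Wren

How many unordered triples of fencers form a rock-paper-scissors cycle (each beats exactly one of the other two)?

0

Of the C(5,3) = 10 triples, the cyclic ones are: none.
That is 0.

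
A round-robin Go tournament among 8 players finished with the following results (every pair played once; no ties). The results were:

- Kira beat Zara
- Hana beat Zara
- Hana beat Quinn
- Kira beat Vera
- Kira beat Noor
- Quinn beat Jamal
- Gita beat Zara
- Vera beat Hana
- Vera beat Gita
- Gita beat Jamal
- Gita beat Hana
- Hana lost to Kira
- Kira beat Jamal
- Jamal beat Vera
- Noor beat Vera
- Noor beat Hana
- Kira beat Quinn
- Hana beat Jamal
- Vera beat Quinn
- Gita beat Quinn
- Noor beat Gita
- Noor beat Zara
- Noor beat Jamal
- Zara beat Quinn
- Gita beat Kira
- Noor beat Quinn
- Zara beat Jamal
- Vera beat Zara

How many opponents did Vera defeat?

4

Vera's results: beat Zara, Hana, Gita, Quinn; lost to Jamal, Kira, Noor.
That is 4 wins.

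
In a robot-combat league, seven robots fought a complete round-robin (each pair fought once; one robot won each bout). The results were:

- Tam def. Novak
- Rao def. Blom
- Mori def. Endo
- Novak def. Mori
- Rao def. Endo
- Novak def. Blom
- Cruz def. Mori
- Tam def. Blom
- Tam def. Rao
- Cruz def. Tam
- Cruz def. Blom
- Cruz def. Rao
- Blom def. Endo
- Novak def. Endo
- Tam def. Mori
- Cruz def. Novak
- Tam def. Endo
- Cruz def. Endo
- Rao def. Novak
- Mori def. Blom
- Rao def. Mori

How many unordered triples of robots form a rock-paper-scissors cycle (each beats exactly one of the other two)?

Win totals: Cruz 6, Rao 4, Blom 1, Tam 5, Novak 3, Endo 0, Mori 2.
A robot with w wins dominates both others in C(w,2) triples; summing gives 15 + 6 + 0 + 10 + 3 + 0 + 1 = 35 transitive triples.
Total triples C(7,3) = 35, so cyclic triples = 35 − 35 = 0.

0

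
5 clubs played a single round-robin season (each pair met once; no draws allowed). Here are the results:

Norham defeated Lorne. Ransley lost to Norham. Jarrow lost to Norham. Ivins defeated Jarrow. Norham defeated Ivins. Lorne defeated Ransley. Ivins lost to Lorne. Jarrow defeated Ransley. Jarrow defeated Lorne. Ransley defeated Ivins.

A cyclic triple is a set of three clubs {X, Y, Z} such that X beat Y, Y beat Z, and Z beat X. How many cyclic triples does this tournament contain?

2

Of the C(5,3) = 10 triples, the cyclic ones are: {Ransley, Ivins, Jarrow}; {Ivins, Jarrow, Lorne}.
That is 2.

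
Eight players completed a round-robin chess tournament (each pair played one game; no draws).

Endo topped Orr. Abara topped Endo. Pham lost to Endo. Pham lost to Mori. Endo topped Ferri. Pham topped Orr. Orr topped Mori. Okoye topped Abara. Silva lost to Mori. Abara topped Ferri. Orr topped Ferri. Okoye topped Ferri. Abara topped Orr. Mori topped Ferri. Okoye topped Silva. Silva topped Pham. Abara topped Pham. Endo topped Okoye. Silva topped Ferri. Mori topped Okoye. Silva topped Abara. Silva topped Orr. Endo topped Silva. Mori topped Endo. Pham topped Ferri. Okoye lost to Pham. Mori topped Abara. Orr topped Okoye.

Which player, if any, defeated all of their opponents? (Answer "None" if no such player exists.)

None

Highest win total is Mori with 6 (out of 7 possible).
Mori lost to Orr, so no player went undefeated.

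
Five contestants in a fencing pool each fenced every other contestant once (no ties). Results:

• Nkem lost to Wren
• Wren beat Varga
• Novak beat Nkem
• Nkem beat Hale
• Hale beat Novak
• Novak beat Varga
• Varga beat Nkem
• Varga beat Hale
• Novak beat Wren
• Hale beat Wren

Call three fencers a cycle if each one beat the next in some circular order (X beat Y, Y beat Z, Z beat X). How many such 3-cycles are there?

4

Win totals: Varga 2, Novak 3, Hale 2, Wren 2, Nkem 1.
A fencer with w wins dominates both others in C(w,2) triples; summing gives 1 + 3 + 1 + 1 + 0 = 6 transitive triples.
Total triples C(5,3) = 10, so cyclic triples = 10 − 6 = 4.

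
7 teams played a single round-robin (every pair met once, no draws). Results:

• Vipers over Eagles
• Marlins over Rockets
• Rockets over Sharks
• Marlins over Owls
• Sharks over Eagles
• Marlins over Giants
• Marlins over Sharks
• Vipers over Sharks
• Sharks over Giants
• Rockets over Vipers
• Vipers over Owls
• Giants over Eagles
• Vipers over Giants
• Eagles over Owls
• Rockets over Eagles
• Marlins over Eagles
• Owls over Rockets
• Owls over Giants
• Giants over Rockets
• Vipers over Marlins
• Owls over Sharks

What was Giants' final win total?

2

Giants' results: beat Eagles, Rockets; lost to Sharks, Vipers, Marlins, Owls.
That is 2 wins.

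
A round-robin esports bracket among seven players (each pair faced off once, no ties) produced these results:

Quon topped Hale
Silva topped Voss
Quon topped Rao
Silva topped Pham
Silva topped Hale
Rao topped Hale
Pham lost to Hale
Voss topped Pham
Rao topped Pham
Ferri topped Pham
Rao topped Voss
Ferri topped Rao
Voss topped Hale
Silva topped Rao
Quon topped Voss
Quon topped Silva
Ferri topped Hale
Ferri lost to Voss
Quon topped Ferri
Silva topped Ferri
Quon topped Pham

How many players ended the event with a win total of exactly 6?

Win totals: Quon 6, Voss 3, Silva 5, Rao 3, Hale 1, Ferri 3, Pham 0.
Exactly 6: Quon — 1 player.

1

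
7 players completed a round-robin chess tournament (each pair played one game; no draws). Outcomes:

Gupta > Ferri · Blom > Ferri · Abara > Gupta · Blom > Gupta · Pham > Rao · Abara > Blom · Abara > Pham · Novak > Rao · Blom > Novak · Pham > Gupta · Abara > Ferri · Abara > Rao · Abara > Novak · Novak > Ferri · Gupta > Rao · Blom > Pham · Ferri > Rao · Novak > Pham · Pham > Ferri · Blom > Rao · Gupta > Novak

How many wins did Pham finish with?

Pham's results: beat Ferri, Gupta, Rao; lost to Novak, Abara, Blom.
That is 3 wins.

3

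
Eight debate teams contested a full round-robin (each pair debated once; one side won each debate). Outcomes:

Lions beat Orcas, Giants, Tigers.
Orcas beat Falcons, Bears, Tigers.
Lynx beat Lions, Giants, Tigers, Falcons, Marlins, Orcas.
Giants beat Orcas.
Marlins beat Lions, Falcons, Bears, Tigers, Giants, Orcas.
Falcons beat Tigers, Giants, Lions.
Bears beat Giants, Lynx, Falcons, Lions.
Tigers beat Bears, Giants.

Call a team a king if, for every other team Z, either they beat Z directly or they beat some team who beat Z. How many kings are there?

Tigers cannot reach Marlins in two steps.
Lynx reaches everyone (king).
Falcons cannot reach Lynx, Marlins in two steps.
Orcas cannot reach Marlins in two steps.
Lions cannot reach Lynx, Marlins in two steps.
Marlins reaches everyone (king).
Giants cannot reach Lynx, Lions, Marlins in two steps.
Bears reaches everyone (king).
Kings: Lynx, Marlins, Bears — 3.

3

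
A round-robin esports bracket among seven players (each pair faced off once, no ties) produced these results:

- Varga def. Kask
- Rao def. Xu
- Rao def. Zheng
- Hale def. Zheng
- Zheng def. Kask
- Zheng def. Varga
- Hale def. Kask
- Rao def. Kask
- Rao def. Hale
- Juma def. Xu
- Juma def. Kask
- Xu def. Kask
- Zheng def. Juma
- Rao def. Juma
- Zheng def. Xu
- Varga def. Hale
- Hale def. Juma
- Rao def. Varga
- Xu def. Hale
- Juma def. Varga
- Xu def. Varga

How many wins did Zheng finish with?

Zheng's results: beat Juma, Kask, Xu, Varga; lost to Hale, Rao.
That is 4 wins.

4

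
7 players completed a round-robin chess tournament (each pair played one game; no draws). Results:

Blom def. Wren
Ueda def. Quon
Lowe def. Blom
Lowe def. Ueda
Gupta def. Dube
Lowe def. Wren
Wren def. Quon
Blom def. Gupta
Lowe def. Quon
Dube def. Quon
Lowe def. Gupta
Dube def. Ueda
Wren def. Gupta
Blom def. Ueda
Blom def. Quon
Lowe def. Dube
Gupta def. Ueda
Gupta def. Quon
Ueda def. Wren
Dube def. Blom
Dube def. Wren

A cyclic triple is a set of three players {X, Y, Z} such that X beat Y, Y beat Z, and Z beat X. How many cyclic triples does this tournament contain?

Win totals: Blom 4, Lowe 6, Gupta 3, Wren 2, Dube 4, Quon 0, Ueda 2.
A player with w wins dominates both others in C(w,2) triples; summing gives 6 + 15 + 3 + 1 + 6 + 0 + 1 = 32 transitive triples.
Total triples C(7,3) = 35, so cyclic triples = 35 − 32 = 3.

3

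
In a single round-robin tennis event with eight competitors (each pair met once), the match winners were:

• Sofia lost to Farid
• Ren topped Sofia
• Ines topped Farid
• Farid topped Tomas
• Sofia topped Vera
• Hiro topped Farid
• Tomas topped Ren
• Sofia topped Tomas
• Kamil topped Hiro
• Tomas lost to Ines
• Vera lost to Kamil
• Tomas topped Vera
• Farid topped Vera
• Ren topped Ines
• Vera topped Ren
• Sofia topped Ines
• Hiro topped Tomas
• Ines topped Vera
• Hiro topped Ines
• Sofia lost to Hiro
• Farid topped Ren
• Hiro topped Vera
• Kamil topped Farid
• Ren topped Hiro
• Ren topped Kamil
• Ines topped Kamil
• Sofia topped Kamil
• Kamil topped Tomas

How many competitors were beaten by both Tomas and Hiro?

Tomas beat: Vera, Ren.
Hiro beat: Ines, Vera, Tomas, Farid, Sofia.
Both beat: Vera — 1.

1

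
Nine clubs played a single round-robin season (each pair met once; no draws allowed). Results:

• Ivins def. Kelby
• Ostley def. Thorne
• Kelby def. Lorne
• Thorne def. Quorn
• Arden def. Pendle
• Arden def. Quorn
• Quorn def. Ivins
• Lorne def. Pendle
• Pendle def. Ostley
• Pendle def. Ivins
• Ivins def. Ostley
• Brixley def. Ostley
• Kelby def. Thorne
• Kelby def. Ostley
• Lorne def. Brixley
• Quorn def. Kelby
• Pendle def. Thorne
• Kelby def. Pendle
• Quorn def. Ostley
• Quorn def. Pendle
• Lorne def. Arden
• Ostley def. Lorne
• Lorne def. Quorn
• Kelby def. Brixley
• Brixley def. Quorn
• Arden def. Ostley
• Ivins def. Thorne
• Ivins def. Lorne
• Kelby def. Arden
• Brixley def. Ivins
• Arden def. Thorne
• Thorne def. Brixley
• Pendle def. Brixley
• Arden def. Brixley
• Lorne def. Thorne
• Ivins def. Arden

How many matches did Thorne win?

Thorne's results: beat Quorn, Brixley; lost to Kelby, Ivins, Ostley, Arden, Pendle, Lorne.
That is 2 wins.

2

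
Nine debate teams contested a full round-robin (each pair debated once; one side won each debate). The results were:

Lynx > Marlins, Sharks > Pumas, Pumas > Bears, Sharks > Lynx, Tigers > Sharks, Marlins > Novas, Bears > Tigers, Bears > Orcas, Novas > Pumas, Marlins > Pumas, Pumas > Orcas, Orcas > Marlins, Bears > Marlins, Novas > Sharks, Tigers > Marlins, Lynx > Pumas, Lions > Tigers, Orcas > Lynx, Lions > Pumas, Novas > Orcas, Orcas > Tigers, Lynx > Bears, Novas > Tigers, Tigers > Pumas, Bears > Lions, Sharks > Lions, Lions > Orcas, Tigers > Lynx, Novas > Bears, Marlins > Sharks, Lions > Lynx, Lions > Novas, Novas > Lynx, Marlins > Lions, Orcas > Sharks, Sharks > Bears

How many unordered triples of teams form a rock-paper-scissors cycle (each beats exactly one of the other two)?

Win totals: Lions 5, Lynx 3, Bears 4, Marlins 4, Pumas 2, Sharks 4, Orcas 4, Tigers 4, Novas 6.
A team with w wins dominates both others in C(w,2) triples; summing gives 10 + 3 + 6 + 6 + 1 + 6 + 6 + 6 + 15 = 59 transitive triples.
Total triples C(9,3) = 84, so cyclic triples = 84 − 59 = 25.

25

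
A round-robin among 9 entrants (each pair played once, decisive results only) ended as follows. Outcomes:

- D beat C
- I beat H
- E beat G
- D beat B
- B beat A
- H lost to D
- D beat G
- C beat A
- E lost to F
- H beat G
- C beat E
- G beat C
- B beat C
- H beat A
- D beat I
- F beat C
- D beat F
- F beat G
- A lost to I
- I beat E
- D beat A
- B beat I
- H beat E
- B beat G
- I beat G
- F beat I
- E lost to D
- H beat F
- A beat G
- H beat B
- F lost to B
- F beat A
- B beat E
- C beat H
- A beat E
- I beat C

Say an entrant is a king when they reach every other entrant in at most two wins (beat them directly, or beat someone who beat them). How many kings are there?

A cannot reach B, D, F, H, I in two steps.
B cannot reach D in two steps.
C cannot reach D, I in two steps.
D reaches everyone (king).
E cannot reach A, B, D, F, H, I in two steps.
F cannot reach B, D in two steps.
G cannot reach B, D, F, I in two steps.
H cannot reach D in two steps.
I cannot reach D in two steps.
Kings: D — 1.

1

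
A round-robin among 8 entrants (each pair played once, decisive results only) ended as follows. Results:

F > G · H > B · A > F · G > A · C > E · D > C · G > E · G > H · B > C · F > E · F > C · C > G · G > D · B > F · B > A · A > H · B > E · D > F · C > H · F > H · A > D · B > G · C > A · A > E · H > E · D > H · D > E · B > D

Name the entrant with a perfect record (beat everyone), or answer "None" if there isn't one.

None

Highest win total is B with 6 (out of 7 possible).
B lost to H, so no entrant went undefeated.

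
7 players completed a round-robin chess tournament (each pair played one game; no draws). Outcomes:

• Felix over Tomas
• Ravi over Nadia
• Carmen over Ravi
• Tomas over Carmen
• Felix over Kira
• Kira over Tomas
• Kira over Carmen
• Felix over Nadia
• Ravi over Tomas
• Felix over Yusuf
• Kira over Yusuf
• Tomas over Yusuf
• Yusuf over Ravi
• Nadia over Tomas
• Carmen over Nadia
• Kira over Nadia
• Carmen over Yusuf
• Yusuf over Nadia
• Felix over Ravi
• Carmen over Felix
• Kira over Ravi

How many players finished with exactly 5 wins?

2

Win totals: Ravi 2, Kira 5, Carmen 4, Nadia 1, Felix 5, Yusuf 2, Tomas 2.
Exactly 5: Kira, Felix — 2 players.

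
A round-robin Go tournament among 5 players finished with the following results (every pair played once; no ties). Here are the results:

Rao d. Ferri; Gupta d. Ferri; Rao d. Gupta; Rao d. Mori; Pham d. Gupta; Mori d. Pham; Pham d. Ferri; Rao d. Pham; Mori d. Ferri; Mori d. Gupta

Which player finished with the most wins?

Rao

Win totals: Ferri 0, Rao 4, Gupta 1, Mori 3, Pham 2.
Rao leads with 4 wins (next highest: 3).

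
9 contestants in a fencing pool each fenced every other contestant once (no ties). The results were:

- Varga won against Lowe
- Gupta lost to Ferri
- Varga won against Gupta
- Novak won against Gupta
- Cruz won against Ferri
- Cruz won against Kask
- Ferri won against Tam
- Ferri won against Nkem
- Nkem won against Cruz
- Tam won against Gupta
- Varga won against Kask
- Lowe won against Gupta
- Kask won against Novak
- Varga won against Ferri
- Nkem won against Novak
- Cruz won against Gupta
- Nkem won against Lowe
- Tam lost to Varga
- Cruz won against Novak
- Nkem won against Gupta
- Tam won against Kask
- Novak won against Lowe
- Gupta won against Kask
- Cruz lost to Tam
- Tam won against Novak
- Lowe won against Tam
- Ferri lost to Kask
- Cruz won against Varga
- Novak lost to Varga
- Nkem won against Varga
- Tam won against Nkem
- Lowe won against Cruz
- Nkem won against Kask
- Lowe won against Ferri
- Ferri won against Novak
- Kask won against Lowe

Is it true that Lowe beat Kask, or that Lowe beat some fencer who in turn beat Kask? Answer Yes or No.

Yes

Lowe did not beat Kask directly.
Lowe beat Cruz, Gupta, Tam, Ferri. Of those, Cruz beat Kask.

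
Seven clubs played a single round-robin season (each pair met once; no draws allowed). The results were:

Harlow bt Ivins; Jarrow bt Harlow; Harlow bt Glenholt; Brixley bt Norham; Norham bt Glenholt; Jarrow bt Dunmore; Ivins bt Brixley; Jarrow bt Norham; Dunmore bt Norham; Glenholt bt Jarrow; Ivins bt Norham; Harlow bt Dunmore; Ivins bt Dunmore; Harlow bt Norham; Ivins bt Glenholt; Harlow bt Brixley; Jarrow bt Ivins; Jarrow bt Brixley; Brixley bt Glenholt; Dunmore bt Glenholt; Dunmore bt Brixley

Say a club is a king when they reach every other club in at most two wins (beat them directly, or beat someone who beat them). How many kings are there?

Ivins cannot reach Harlow in two steps.
Dunmore cannot reach Ivins, Harlow in two steps.
Jarrow reaches everyone (king).
Brixley cannot reach Ivins, Dunmore, Harlow in two steps.
Harlow reaches everyone (king).
Norham cannot reach Ivins, Dunmore, Brixley, Harlow in two steps.
Glenholt reaches everyone (king).
Kings: Jarrow, Harlow, Glenholt — 3.

3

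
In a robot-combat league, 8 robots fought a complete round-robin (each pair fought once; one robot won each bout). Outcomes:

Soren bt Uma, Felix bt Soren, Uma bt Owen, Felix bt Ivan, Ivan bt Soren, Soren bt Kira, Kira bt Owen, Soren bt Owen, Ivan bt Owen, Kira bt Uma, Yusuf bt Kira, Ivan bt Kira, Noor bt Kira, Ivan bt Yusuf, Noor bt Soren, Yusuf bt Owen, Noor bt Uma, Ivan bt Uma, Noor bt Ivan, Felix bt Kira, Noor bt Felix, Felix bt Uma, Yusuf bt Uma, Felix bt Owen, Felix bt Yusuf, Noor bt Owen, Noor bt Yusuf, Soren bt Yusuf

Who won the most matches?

Win totals: Uma 1, Ivan 5, Soren 4, Yusuf 3, Noor 7, Owen 0, Felix 6, Kira 2.
Noor leads with 7 wins (next highest: 6).

Noor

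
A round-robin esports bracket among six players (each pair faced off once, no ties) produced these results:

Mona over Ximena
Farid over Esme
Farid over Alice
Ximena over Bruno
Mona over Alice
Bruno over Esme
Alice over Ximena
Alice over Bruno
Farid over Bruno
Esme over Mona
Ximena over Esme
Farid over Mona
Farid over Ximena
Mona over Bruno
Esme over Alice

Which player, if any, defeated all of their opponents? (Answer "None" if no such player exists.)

Farid has 5 wins out of 5 opponents — a perfect record.

Farid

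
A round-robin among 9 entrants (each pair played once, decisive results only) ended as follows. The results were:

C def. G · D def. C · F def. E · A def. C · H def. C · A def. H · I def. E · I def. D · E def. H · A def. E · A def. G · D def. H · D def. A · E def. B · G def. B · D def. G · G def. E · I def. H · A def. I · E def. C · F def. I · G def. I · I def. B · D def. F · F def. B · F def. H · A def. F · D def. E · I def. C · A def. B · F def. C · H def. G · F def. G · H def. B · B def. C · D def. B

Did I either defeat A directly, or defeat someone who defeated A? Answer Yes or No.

I did not beat A directly.
I beat B, C, D, E, H. Of those, D beat A.

Yes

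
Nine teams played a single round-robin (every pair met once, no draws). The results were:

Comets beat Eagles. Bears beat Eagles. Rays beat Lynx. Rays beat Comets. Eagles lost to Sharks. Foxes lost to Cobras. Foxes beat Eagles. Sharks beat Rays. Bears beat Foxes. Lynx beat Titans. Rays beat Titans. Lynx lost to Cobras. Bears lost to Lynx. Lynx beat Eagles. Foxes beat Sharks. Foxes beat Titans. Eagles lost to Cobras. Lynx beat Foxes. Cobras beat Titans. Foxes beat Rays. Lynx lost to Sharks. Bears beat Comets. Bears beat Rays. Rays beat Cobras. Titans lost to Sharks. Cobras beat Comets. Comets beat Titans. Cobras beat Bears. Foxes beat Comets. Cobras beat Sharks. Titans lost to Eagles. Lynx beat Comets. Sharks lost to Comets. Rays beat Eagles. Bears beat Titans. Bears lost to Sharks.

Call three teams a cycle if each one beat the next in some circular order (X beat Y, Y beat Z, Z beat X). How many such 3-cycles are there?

Win totals: Titans 0, Cobras 7, Sharks 5, Rays 5, Lynx 5, Eagles 1, Bears 5, Comets 3, Foxes 5.
A team with w wins dominates both others in C(w,2) triples; summing gives 0 + 21 + 10 + 10 + 10 + 0 + 10 + 3 + 10 = 74 transitive triples.
Total triples C(9,3) = 84, so cyclic triples = 84 − 74 = 10.

10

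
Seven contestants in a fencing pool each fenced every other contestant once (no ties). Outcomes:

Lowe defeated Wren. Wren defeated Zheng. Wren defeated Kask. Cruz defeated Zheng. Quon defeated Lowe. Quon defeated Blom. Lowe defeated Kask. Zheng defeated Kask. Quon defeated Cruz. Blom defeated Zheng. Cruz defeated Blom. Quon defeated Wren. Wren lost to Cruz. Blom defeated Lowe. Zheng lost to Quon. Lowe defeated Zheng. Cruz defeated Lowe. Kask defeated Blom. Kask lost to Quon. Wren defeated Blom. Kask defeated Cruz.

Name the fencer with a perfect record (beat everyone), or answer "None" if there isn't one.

Quon

Quon has 6 wins out of 6 opponents — a perfect record.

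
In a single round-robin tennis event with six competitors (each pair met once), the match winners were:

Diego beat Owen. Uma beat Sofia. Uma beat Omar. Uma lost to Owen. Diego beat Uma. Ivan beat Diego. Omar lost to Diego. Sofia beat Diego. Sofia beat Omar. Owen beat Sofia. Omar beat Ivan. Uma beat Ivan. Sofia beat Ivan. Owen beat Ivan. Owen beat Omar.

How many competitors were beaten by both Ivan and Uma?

0

Ivan beat: Diego.
Uma beat: Ivan, Sofia, Omar.
No one was beaten by both.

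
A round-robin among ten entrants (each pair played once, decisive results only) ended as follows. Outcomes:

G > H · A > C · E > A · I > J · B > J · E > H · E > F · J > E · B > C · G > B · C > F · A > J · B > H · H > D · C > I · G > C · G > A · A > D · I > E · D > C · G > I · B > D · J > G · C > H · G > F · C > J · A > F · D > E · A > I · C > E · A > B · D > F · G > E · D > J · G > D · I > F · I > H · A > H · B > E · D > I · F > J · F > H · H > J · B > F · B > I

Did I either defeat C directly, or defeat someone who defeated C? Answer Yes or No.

I did not beat C directly.
I beat E, F, H, J, but each of them lost to C. No two-step path.

No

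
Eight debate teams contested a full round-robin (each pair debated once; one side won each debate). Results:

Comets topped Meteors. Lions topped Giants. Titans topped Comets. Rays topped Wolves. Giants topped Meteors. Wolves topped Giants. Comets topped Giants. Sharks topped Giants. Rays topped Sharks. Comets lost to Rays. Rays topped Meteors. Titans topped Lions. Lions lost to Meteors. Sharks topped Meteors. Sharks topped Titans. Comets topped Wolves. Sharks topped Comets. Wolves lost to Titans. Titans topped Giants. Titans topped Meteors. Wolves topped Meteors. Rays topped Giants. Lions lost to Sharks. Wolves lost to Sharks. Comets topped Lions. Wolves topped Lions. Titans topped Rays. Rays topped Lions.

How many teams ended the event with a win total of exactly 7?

0

Win totals: Wolves 3, Comets 4, Titans 6, Rays 6, Sharks 6, Meteors 1, Lions 1, Giants 1.
No team has exactly 7 wins.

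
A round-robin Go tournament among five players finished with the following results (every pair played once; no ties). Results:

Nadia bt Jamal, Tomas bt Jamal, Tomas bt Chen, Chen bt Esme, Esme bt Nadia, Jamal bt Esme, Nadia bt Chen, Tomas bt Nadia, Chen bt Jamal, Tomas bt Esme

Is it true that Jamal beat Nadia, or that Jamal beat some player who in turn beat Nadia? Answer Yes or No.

Yes

Jamal did not beat Nadia directly.
Jamal beat Esme. Of those, Esme beat Nadia.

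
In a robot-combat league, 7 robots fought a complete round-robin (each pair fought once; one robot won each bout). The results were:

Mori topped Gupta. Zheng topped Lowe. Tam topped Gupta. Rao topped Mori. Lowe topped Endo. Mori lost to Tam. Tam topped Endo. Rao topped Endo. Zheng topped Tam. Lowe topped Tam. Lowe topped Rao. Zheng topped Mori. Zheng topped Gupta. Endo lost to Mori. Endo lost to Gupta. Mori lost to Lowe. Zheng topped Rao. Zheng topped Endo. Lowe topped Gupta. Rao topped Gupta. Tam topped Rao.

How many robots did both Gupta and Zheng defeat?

1

Gupta beat: Endo.
Zheng beat: Lowe, Mori, Rao, Tam, Endo, Gupta.
Both beat: Endo — 1.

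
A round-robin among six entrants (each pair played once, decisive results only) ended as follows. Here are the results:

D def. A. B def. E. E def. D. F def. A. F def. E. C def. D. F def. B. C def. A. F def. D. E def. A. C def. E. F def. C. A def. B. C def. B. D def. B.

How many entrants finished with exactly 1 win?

2

Win totals: A 1, B 1, C 4, D 2, E 2, F 5.
Exactly 1: A, B — 2 entrants.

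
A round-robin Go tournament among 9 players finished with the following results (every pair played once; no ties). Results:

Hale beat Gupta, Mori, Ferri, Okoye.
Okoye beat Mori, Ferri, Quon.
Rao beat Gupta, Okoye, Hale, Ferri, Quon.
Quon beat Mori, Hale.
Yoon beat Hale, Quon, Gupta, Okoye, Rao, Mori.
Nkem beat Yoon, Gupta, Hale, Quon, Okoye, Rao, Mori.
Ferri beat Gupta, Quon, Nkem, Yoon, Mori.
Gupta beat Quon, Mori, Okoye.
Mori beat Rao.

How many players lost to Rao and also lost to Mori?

Rao beat: Ferri, Hale, Gupta, Quon, Okoye.
Mori beat: Rao.
No one was beaten by both.

0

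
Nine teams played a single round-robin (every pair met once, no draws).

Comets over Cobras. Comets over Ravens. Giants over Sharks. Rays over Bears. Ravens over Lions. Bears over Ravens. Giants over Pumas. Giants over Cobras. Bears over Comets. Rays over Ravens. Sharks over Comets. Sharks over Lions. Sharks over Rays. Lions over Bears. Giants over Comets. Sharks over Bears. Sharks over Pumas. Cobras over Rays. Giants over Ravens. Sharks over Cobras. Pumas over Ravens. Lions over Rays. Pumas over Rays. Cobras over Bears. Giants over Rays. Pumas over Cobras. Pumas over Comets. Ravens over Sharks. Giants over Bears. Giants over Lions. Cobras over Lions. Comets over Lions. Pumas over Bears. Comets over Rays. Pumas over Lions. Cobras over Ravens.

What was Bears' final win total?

Bears' results: beat Comets, Ravens; lost to Pumas, Lions, Giants, Cobras, Sharks, Rays.
That is 2 wins.

2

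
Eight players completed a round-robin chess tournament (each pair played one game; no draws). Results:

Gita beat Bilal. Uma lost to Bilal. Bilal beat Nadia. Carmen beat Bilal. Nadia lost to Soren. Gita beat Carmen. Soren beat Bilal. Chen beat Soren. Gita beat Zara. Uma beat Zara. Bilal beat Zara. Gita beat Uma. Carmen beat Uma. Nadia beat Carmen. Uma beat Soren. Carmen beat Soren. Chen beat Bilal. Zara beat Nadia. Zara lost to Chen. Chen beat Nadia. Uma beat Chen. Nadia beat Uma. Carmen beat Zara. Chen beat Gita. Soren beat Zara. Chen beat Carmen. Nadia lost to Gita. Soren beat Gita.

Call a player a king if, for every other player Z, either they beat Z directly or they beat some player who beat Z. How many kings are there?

4

Nadia cannot reach Gita in two steps.
Soren cannot reach Chen in two steps.
Uma reaches everyone (king).
Bilal cannot reach Gita in two steps.
Zara cannot reach Soren, Bilal, Chen, Gita in two steps.
Chen reaches everyone (king).
Carmen reaches everyone (king).
Gita reaches everyone (king).
Kings: Uma, Chen, Carmen, Gita — 4.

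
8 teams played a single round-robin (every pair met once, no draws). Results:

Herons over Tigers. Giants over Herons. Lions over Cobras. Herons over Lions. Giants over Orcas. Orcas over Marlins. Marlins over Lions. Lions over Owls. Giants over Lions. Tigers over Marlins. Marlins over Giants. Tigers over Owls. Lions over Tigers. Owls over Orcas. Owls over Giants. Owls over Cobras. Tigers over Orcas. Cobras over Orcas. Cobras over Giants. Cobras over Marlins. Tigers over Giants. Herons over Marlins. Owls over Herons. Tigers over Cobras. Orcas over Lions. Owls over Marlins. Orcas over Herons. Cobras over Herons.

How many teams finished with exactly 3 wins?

4

Win totals: Lions 3, Tigers 5, Herons 3, Orcas 3, Marlins 2, Giants 3, Owls 5, Cobras 4.
Exactly 3: Lions, Herons, Orcas, Giants — 4 teams.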